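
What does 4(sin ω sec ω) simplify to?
4(sin ω sec ω) = 4(tan ω) (using Reciprocal + quotient)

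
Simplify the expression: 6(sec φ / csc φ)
6(sec φ / csc φ) = 6(tan φ) (using Reciprocal identities)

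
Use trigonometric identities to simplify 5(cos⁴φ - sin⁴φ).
5(cos⁴φ - sin⁴φ) = 5(cos(2φ)) (using Factoring + double angle)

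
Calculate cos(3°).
cos(3°) = 0.9986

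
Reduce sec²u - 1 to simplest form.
sec²u - 1 = tan²u (using Pythagorean identity)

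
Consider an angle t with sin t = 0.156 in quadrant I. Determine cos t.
cos t = √(1 - sin²t) = 0.9878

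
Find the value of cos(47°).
cos(47°) = 0.682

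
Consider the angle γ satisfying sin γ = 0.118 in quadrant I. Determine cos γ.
cos γ = √(1 - sin²γ) = 0.993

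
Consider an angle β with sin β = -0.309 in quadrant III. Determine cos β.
cos β = ±√(1 - sin²β) = -0.9511 (negative in QIII)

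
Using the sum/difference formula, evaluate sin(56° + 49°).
sin(56° + 49°) = sin 56° cos 49° + cos 56° sin 49° = (√6+√2)/4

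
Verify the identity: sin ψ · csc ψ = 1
LHS = sin ψ · (1/sin ψ) = 1 = RHS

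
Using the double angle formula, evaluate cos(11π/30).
cos(11π/30) = cos²11π/60 - sin²11π/60 = 0.4067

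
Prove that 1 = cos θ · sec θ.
RHS = cos θ · (1/cos θ) = 1 = LHS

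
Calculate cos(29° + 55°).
cos(29° + 55°) = cos 29° cos 55° - sin 29° sin 55° = 0.1045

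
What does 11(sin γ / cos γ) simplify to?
11(sin γ / cos γ) = 11(tan γ) (using Quotient identity)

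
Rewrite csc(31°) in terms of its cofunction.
csc(31°) = sec(90° - 31°) = sec(59°)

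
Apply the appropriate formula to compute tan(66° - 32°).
tan(66° - 32°) = (tan 66° - tan 32°)/(1 + tan 66° tan 32°) = 0.6745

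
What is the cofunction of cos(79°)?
cos(79°) = sin(90° - 79°) = sin(11°)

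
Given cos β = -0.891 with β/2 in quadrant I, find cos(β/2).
cos(β/2) = ±√((1 + cos β)/2); positive since β/2 ∈ QI, so cos(β/2) = 0.2335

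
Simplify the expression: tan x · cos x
tan x · cos x = sin x (using Quotient identity)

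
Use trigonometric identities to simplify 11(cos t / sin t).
11(cos t / sin t) = 11(cot t) (using Quotient identity)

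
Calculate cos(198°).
cos(198°) = -0.9511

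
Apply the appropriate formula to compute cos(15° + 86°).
cos(15° + 86°) = cos 15° cos 86° - sin 15° sin 86° = -0.1908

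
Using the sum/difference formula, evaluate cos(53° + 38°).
cos(53° + 38°) = cos 53° cos 38° - sin 53° sin 38° = -0.01745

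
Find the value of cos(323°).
cos(323°) = 0.7986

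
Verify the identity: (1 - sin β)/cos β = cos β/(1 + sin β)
LHS = (1 - sin β)(1 + sin β) / (cos β(1 + sin β)) = (1 - sin²β) / (cos β(1 + sin β)) = cos²β / (cos β(1 + sin β)) = cos β/(1 + sin β) = RHS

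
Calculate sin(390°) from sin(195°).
sin(390°) = 2 sin 195° cos 195° = 1/2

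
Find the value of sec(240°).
sec(240°) = -2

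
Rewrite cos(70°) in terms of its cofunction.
cos(70°) = sin(90° - 70°) = sin(20°)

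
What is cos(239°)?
cos(239°) = -0.515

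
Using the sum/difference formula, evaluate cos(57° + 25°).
cos(57° + 25°) = cos 57° cos 25° - sin 57° sin 25° = 0.1392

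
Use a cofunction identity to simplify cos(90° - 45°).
cos(90° - 45°) = sin(45°)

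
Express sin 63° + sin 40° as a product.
sin 63° + sin 40° = 2 sin(51.5°) cos(11.5°)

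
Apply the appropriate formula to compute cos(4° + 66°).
cos(4° + 66°) = cos 4° cos 66° - sin 4° sin 66° = 0.342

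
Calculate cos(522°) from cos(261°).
cos(522°) = cos²261° - sin²261° = -0.9511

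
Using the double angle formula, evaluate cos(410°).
cos(410°) = cos²205° - sin²205° = 0.6428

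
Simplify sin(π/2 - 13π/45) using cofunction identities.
sin(π/2 - 13π/45) = cos(13π/45)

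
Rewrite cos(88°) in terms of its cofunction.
cos(88°) = sin(90° - 88°) = sin(2°)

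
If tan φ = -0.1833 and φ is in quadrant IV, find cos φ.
cos φ = 0.9836 (using tan²φ + 1 = sec²φ)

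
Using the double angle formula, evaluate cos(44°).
cos(44°) = cos²22° - sin²22° = 0.7193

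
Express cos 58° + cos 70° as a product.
cos 58° + cos 70° = 2 cos(64°) cos(-6°)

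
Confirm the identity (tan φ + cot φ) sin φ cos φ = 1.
LHS = (sin φ/cos φ + cos φ/sin φ) sin φ cos φ = ((sin²φ + cos²φ)/(sin φ cos φ)) · sin φ cos φ = sin²φ + cos²φ = 1 = RHS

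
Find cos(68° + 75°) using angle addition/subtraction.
cos(68° + 75°) = cos 68° cos 75° - sin 68° sin 75° = -0.7986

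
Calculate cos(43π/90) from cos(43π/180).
cos(43π/90) = cos²43π/180 - sin²43π/180 = 0.06976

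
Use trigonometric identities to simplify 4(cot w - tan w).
4(cot w - tan w) = 4(2 cot(2w)) (using Double angle)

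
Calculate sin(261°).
sin(261°) = -0.9877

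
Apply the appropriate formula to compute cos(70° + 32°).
cos(70° + 32°) = cos 70° cos 32° - sin 70° sin 32° = -0.2079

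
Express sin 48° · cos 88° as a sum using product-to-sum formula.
sin 48° cos 88° = (1/2)[sin(48°+88°) + sin(48°-88°)]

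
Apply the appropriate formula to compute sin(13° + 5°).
sin(13° + 5°) = sin 13° cos 5° + cos 13° sin 5° = 0.309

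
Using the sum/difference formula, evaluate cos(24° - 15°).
cos(24° - 15°) = cos 24° cos 15° + sin 24° sin 15° = 0.9877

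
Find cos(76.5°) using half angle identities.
cos(76.5°) = √((1 + cos 153°)/2) = 0.2334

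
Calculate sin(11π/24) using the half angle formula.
sin(11π/24) = √((1 - cos 11π/12)/2) = 0.9914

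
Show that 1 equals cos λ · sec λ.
RHS = cos λ · (1/cos λ) = 1 = LHS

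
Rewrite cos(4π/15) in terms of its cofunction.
cos(4π/15) = sin(π/2 - 4π/15) = sin(7π/30)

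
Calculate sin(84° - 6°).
sin(84° - 6°) = sin 84° cos 6° - cos 84° sin 6° = 0.9781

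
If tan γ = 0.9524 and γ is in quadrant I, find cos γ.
cos γ = 0.7241 (using tan²γ + 1 = sec²γ)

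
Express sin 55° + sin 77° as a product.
sin 55° + sin 77° = 2 sin(66°) cos(-11°)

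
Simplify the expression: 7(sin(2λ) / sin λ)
7(sin(2λ) / sin λ) = 7(2 cos λ) (using Double angle)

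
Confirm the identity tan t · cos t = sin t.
LHS = (sin t/cos t) · cos t = sin t = RHS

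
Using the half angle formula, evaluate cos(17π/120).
cos(17π/120) = √((1 + cos 17π/60)/2) = 0.9026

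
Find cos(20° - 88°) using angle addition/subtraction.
cos(20° - 88°) = cos 20° cos 88° + sin 20° sin 88° = 0.3746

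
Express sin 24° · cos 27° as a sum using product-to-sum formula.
sin 24° cos 27° = (1/2)[sin(24°+27°) + sin(24°-27°)]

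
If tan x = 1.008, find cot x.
cot x = 1/tan x = 0.9921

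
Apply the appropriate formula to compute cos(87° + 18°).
cos(87° + 18°) = cos 87° cos 18° - sin 87° sin 18° = -(√6-√2)/4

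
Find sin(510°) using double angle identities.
sin(510°) = 2 sin 255° cos 255° = 1/2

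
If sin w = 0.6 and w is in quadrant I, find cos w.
cos w = 0.8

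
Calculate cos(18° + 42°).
cos(18° + 42°) = cos 18° cos 42° - sin 18° sin 42° = 1/2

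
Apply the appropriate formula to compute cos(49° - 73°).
cos(49° - 73°) = cos 49° cos 73° + sin 49° sin 73° = 0.9135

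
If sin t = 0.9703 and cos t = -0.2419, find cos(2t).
cos(2t) = cos²t - sin²t = -0.883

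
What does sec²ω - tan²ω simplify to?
sec²ω - tan²ω = 1 (using Pythagorean identity)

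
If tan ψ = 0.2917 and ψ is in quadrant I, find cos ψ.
cos ψ = 0.96 (using tan²ψ + 1 = sec²ψ)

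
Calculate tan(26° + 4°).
tan(26° + 4°) = (tan 26° + tan 4°)/(1 - tan 26° tan 4°) = √3/3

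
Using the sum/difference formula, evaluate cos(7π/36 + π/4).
cos(7π/36 + π/4) = cos 7π/36 cos π/4 - sin 7π/36 sin π/4 = 0.1736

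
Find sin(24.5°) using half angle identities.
sin(24.5°) = √((1 - cos 49°)/2) = 0.4147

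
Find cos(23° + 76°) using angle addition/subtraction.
cos(23° + 76°) = cos 23° cos 76° - sin 23° sin 76° = -0.1564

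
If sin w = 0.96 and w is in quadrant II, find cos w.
cos w = -0.28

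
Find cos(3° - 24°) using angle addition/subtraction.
cos(3° - 24°) = cos 3° cos 24° + sin 3° sin 24° = 0.9336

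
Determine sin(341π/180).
sin(341π/180) = -0.3256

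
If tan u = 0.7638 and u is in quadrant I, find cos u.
cos u = 0.7947 (using tan²u + 1 = sec²u)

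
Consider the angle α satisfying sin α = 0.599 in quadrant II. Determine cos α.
cos α = ±√(1 - sin²α) = -0.8007 (negative in QII)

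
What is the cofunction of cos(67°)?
cos(67°) = sin(90° - 67°) = sin(23°)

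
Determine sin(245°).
sin(245°) = -0.9063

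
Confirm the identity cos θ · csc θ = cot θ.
LHS = cos θ · (1/sin θ) = cos θ/sin θ = cot θ = RHS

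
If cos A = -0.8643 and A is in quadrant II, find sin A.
sin A = 0.503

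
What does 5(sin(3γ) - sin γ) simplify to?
5(sin(3γ) - sin γ) = 5(2 cos(2γ) sin γ) (using Sum-to-product)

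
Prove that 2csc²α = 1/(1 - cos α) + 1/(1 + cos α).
RHS = [(1 + cos α) + (1 - cos α)] / [(1 - cos α)(1 + cos α)] = 2/(1 - cos²α) = 2/sin²α = 2csc²α = LHS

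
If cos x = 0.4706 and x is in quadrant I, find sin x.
sin x = 0.8823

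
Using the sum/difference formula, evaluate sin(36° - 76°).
sin(36° - 76°) = sin 36° cos 76° - cos 36° sin 76° = -0.6428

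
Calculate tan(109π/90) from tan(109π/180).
tan(109π/90) = 2 tan 109π/180 / (1 - tan²109π/180) = 0.7813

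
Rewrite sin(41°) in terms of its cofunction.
sin(41°) = cos(90° - 41°) = cos(49°)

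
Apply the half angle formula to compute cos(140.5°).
cos(140.5°) = -√((1 + cos 281°)/2) = -0.7716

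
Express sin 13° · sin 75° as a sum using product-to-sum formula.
sin 13° sin 75° = (1/2)[cos(13°-75°) - cos(13°+75°)]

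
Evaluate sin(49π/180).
sin(49π/180) = 0.7547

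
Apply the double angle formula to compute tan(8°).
tan(8°) = 2 tan 4° / (1 - tan²4°) = 0.1405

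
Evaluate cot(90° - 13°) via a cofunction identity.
cot(90° - 13°) = tan(13°) = 0.2309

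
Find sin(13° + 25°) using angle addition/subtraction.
sin(13° + 25°) = sin 13° cos 25° + cos 13° sin 25° = 0.6157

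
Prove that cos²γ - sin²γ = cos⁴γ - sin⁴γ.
RHS = (cos²γ - sin²γ)(cos²γ + sin²γ) = (cos²γ - sin²γ) · 1 = cos²γ - sin²γ = LHS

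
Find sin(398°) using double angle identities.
sin(398°) = 2 sin 199° cos 199° = 0.6157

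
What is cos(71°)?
cos(71°) = 0.3256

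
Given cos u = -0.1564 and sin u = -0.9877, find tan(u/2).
tan(u/2) = sin u / (1 + cos u) = -1.171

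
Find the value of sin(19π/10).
sin(19π/10) = -0.309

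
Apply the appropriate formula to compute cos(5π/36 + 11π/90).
cos(5π/36 + 11π/90) = cos 5π/36 cos 11π/90 - sin 5π/36 sin 11π/90 = 0.682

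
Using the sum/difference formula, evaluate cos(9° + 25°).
cos(9° + 25°) = cos 9° cos 25° - sin 9° sin 25° = 0.829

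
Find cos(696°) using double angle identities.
cos(696°) = cos²348° - sin²348° = 0.9135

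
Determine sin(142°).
sin(142°) = 0.6157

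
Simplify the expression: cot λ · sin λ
cot λ · sin λ = cos λ (using Quotient identity)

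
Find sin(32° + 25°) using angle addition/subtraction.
sin(32° + 25°) = sin 32° cos 25° + cos 32° sin 25° = 0.8387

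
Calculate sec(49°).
sec(49°) = 1.524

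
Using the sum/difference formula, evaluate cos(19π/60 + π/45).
cos(19π/60 + π/45) = cos 19π/60 cos π/45 - sin 19π/60 sin π/45 = 0.4848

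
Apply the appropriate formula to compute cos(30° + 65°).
cos(30° + 65°) = cos 30° cos 65° - sin 30° sin 65° = -0.08716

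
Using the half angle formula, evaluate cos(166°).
cos(166°) = -√((1 + cos 332°)/2) = -0.9703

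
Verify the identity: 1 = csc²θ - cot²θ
RHS = 1/sin²θ - cos²θ/sin²θ = (1 - cos²θ)/sin²θ = sin²θ/sin²θ = 1 = LHS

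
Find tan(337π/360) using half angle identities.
tan(337π/360) = sin 337π/180 / (1 + cos 337π/180) = -0.2035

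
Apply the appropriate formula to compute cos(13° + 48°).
cos(13° + 48°) = cos 13° cos 48° - sin 13° sin 48° = 0.4848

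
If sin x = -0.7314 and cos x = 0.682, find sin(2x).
sin(2x) = 2 sin x cos x = -0.9976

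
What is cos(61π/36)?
cos(61π/36) = 0.5736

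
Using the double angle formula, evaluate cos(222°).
cos(222°) = cos²111° - sin²111° = -0.7431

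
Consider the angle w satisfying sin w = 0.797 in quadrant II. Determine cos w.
cos w = ±√(1 - sin²w) = -0.604 (negative in QII)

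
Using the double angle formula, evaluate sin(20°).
sin(20°) = 2 sin 10° cos 10° = 0.342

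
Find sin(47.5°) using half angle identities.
sin(47.5°) = √((1 - cos 95°)/2) = 0.7373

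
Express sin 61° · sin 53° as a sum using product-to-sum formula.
sin 61° sin 53° = (1/2)[cos(61°-53°) - cos(61°+53°)]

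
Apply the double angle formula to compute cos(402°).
cos(402°) = cos²201° - sin²201° = 0.7431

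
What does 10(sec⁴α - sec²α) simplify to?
10(sec⁴α - sec²α) = 10(tan⁴α + tan²α) (using Pythagorean)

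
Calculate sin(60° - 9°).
sin(60° - 9°) = sin 60° cos 9° - cos 60° sin 9° = 0.7771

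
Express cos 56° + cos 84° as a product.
cos 56° + cos 84° = 2 cos(70°) cos(-14°)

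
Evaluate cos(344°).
cos(344°) = 0.9613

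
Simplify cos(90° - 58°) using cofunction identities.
cos(90° - 58°) = sin(58°)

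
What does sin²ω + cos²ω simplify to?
sin²ω + cos²ω = 1 (using Pythagorean identity)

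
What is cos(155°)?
cos(155°) = -0.9063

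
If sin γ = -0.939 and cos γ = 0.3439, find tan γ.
tan γ = sin γ / cos γ = -2.73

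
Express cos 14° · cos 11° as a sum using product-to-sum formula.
cos 14° cos 11° = (1/2)[cos(14°-11°) + cos(14°+11°)]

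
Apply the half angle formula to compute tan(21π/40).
tan(21π/40) = sin 21π/20 / (1 + cos 21π/20) = -12.71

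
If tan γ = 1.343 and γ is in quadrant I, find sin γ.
sin γ = 0.8021 (using tan²γ + 1 = sec²γ)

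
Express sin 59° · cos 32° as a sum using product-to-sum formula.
sin 59° cos 32° = (1/2)[sin(59°+32°) + sin(59°-32°)]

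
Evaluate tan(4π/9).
tan(4π/9) = 5.671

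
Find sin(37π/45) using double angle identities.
sin(37π/45) = 2 sin 37π/90 cos 37π/90 = 0.5299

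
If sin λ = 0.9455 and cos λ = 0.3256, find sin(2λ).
sin(2λ) = 2 sin λ cos λ = 0.6157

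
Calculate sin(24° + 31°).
sin(24° + 31°) = sin 24° cos 31° + cos 24° sin 31° = 0.8192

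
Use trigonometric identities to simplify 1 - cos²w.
1 - cos²w = sin²w (using Pythagorean identity)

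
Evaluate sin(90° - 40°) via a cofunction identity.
sin(90° - 40°) = cos(40°) = 0.766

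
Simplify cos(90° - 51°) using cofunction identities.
cos(90° - 51°) = sin(51°)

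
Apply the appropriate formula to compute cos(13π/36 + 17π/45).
cos(13π/36 + 17π/45) = cos 13π/36 cos 17π/45 - sin 13π/36 sin 17π/45 = -0.682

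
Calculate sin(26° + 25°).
sin(26° + 25°) = sin 26° cos 25° + cos 26° sin 25° = 0.7771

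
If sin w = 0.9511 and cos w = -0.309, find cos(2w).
cos(2w) = cos²w - sin²w = -0.8091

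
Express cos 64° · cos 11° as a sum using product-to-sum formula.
cos 64° cos 11° = (1/2)[cos(64°-11°) + cos(64°+11°)]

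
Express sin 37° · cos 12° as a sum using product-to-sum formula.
sin 37° cos 12° = (1/2)[sin(37°+12°) + sin(37°-12°)]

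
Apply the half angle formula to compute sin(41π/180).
sin(41π/180) = √((1 - cos 41π/90)/2) = 0.6561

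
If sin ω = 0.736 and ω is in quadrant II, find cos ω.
cos ω = -0.677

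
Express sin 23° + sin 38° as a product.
sin 23° + sin 38° = 2 sin(30.5°) cos(-7.5°)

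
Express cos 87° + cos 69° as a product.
cos 87° + cos 69° = 2 cos(78°) cos(9°)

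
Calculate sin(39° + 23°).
sin(39° + 23°) = sin 39° cos 23° + cos 39° sin 23° = 0.8829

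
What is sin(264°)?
sin(264°) = -0.9945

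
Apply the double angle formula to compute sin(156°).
sin(156°) = 2 sin 78° cos 78° = 0.4067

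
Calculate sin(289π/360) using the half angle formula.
sin(289π/360) = √((1 - cos 289π/180)/2) = 0.5807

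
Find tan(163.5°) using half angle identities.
tan(163.5°) = sin 327° / (1 + cos 327°) = -0.2962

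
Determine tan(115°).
tan(115°) = -2.145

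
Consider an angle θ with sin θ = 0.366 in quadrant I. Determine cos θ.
cos θ = √(1 - sin²θ) = 0.9306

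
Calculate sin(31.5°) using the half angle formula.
sin(31.5°) = √((1 - cos 63°)/2) = 0.5225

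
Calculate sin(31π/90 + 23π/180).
sin(31π/90 + 23π/180) = sin 31π/90 cos 23π/180 + cos 31π/90 sin 23π/180 = 0.9962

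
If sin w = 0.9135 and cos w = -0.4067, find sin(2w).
sin(2w) = 2 sin w cos w = -0.743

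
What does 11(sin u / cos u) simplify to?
11(sin u / cos u) = 11(tan u) (using Quotient identity)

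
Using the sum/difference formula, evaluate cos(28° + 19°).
cos(28° + 19°) = cos 28° cos 19° - sin 28° sin 19° = 0.682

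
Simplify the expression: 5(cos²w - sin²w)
5(cos²w - sin²w) = 5(cos(2w)) (using Double angle)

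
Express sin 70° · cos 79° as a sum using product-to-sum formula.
sin 70° cos 79° = (1/2)[sin(70°+79°) + sin(70°-79°)]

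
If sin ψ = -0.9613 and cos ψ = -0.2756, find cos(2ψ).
cos(2ψ) = cos²ψ - sin²ψ = -0.8481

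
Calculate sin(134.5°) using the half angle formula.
sin(134.5°) = √((1 - cos 269°)/2) = 0.7133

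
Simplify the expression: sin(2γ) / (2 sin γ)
sin(2γ) / (2 sin γ) = cos γ (using Double angle)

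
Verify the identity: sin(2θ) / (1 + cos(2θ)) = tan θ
LHS = 2 sin θ cos θ / (2cos²θ) = sin θ/cos θ = tan θ = RHS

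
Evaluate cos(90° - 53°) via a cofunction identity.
cos(90° - 53°) = sin(53°) = 0.7986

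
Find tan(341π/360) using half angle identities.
tan(341π/360) = sin 341π/180 / (1 + cos 341π/180) = -0.1673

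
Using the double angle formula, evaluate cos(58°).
cos(58°) = cos²29° - sin²29° = 0.5299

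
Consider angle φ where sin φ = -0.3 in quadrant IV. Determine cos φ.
cos φ = √(1 - sin²φ) = 0.9539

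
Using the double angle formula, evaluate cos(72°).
cos(72°) = 2cos²36° - 1 = 0.309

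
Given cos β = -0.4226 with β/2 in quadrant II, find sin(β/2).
sin(β/2) = ±√((1 - cos β)/2); positive since β/2 ∈ QII, so sin(β/2) = 0.8434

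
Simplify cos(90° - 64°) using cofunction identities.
cos(90° - 64°) = sin(64°)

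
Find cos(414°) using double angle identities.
cos(414°) = cos²207° - sin²207° = 0.5878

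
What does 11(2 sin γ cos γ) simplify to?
11(2 sin γ cos γ) = 11(sin(2γ)) (using Double angle)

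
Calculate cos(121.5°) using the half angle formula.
cos(121.5°) = -√((1 + cos 243°)/2) = -0.5225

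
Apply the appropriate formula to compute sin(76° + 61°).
sin(76° + 61°) = sin 76° cos 61° + cos 76° sin 61° = 0.682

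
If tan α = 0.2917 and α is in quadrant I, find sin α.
sin α = 0.28 (using tan²α + 1 = sec²α)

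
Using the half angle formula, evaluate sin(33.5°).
sin(33.5°) = √((1 - cos 67°)/2) = 0.5519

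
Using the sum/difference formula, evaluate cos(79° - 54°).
cos(79° - 54°) = cos 79° cos 54° + sin 79° sin 54° = 0.9063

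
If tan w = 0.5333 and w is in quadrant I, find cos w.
cos w = 0.8824 (using tan²w + 1 = sec²w)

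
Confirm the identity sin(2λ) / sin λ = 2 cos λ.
LHS = 2 sin λ cos λ / sin λ = 2 cos λ = RHS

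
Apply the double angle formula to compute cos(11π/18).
cos(11π/18) = cos²11π/36 - sin²11π/36 = -0.342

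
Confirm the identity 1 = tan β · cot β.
RHS = (sin β/cos β) · (cos β/sin β) = 1 = LHS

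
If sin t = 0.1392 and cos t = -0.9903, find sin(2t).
sin(2t) = 2 sin t cos t = -0.2757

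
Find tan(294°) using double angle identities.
tan(294°) = 2 tan 147° / (1 - tan²147°) = -2.246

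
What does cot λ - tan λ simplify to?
cot λ - tan λ = 2 cot(2λ) (using Double angle)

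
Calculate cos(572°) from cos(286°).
cos(572°) = 2cos²286° - 1 = -0.848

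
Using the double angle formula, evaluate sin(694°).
sin(694°) = 2 sin 347° cos 347° = -0.4384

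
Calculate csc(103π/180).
csc(103π/180) = 1.026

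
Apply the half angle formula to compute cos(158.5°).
cos(158.5°) = -√((1 + cos 317°)/2) = -0.9304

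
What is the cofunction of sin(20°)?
sin(20°) = cos(90° - 20°) = cos(70°)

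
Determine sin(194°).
sin(194°) = -0.2419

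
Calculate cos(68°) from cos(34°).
cos(68°) = cos²34° - sin²34° = 0.3746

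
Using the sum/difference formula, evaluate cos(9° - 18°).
cos(9° - 18°) = cos 9° cos 18° + sin 9° sin 18° = 0.9877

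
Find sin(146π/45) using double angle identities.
sin(146π/45) = 2 sin 73π/45 cos 73π/45 = -0.6947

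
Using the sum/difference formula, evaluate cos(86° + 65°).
cos(86° + 65°) = cos 86° cos 65° - sin 86° sin 65° = -0.8746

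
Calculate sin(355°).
sin(355°) = -0.08716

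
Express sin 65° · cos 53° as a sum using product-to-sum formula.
sin 65° cos 53° = (1/2)[sin(65°+53°) + sin(65°-53°)]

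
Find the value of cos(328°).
cos(328°) = 0.848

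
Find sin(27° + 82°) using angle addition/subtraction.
sin(27° + 82°) = sin 27° cos 82° + cos 27° sin 82° = 0.9455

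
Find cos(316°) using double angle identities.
cos(316°) = cos²158° - sin²158° = 0.7193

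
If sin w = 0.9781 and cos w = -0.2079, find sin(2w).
sin(2w) = 2 sin w cos w = -0.4067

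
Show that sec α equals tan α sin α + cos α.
RHS = sin²α/cos α + cos α = (sin²α + cos²α)/cos α = 1/cos α = sec α = LHS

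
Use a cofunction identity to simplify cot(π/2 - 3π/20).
cot(π/2 - 3π/20) = tan(3π/20)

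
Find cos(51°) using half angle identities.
cos(51°) = √((1 + cos 102°)/2) = 0.6293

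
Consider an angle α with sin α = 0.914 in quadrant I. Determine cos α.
cos α = √(1 - sin²α) = 0.4057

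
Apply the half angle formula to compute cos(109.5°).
cos(109.5°) = -√((1 + cos 219°)/2) = -0.3338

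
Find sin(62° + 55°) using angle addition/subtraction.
sin(62° + 55°) = sin 62° cos 55° + cos 62° sin 55° = 0.891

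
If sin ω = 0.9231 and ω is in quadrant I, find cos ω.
cos ω = 0.3846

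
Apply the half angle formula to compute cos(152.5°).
cos(152.5°) = -√((1 + cos 305°)/2) = -0.887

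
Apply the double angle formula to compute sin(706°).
sin(706°) = 2 sin 353° cos 353° = -0.2419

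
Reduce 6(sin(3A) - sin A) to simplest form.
6(sin(3A) - sin A) = 6(2 cos(2A) sin A) (using Sum-to-product)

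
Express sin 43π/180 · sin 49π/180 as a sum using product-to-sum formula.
sin 43π/180 sin 49π/180 = (1/2)[cos(43π/180-49π/180) - cos(43π/180+49π/180)]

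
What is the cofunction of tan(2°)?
tan(2°) = cot(90° - 2°) = cot(88°)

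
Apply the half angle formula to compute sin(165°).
sin(165°) = √((1 - cos 330°)/2) = (√6-√2)/4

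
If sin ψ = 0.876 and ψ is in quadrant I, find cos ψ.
cos ψ = 0.4823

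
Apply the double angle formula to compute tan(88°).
tan(88°) = 2 tan 44° / (1 - tan²44°) = 28.64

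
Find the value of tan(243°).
tan(243°) = 1.963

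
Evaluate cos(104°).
cos(104°) = -0.2419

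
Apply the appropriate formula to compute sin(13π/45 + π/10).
sin(13π/45 + π/10) = sin 13π/45 cos π/10 + cos 13π/45 sin π/10 = 0.9397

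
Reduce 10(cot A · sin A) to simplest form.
10(cot A · sin A) = 10(cos A) (using Quotient identity)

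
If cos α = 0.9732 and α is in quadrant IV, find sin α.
sin α = -0.23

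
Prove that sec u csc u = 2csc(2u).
RHS = 2/sin(2u) = 2/(2 sin u cos u) = 1/(sin u cos u) = (1/cos u)(1/sin u) = sec u csc u = LHS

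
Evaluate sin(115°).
sin(115°) = 0.9063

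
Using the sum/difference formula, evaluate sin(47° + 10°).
sin(47° + 10°) = sin 47° cos 10° + cos 47° sin 10° = 0.8387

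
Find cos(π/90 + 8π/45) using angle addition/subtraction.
cos(π/90 + 8π/45) = cos π/90 cos 8π/45 - sin π/90 sin 8π/45 = 0.829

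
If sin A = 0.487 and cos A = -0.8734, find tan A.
tan A = sin A / cos A = -0.5576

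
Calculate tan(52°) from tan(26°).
tan(52°) = 2 tan 26° / (1 - tan²26°) = 1.28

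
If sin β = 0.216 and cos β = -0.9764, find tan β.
tan β = sin β / cos β = -0.2212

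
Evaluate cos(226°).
cos(226°) = -0.6947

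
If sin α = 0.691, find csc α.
csc α = 1/sin α = 1.447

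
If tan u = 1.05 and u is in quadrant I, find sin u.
sin u = 0.7241 (using tan²u + 1 = sec²u)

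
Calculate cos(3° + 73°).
cos(3° + 73°) = cos 3° cos 73° - sin 3° sin 73° = 0.2419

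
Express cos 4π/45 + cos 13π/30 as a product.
cos 4π/45 + cos 13π/30 = 2 cos(47π/180) cos(-31π/180)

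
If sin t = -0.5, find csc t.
csc t = 1/sin t = -2.0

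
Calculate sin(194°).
sin(194°) = -0.2419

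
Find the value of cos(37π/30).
cos(37π/30) = -0.7431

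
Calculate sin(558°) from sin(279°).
sin(558°) = 2 sin 279° cos 279° = -0.309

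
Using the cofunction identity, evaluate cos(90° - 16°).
cos(90° - 16°) = sin(16°) = 0.2756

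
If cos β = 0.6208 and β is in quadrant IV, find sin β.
sin β = -0.784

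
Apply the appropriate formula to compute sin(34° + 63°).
sin(34° + 63°) = sin 34° cos 63° + cos 34° sin 63° = 0.9925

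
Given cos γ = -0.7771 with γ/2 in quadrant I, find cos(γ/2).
cos(γ/2) = ±√((1 + cos γ)/2); positive since γ/2 ∈ QI, so cos(γ/2) = 0.3338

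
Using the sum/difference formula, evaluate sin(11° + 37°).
sin(11° + 37°) = sin 11° cos 37° + cos 11° sin 37° = 0.7431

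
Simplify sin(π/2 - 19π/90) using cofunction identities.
sin(π/2 - 19π/90) = cos(19π/90)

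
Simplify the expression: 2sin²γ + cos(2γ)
2sin²γ + cos(2γ) = 1 (using Double angle)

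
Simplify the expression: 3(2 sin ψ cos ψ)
3(2 sin ψ cos ψ) = 3(sin(2ψ)) (using Double angle)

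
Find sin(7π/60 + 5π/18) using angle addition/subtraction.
sin(7π/60 + 5π/18) = sin 7π/60 cos 5π/18 + cos 7π/60 sin 5π/18 = 0.9455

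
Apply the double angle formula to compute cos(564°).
cos(564°) = cos²282° - sin²282° = -0.9135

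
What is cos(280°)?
cos(280°) = 0.1736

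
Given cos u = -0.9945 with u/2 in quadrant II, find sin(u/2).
sin(u/2) = ±√((1 - cos u)/2); positive since u/2 ∈ QII, so sin(u/2) = 0.9986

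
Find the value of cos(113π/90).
cos(113π/90) = -0.6947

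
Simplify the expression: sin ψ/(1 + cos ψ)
sin ψ/(1 + cos ψ) = tan(ψ/2) (using Half angle)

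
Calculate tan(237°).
tan(237°) = 1.54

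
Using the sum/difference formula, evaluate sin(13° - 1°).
sin(13° - 1°) = sin 13° cos 1° - cos 13° sin 1° = 0.2079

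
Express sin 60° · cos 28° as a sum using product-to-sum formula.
sin 60° cos 28° = (1/2)[sin(60°+28°) + sin(60°-28°)]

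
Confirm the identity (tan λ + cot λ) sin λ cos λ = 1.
LHS = (sin λ/cos λ + cos λ/sin λ) sin λ cos λ = ((sin²λ + cos²λ)/(sin λ cos λ)) · sin λ cos λ = sin²λ + cos²λ = 1 = RHS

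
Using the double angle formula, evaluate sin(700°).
sin(700°) = 2 sin 350° cos 350° = -0.342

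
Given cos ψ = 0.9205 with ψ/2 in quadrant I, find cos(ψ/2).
cos(ψ/2) = ±√((1 + cos ψ)/2); positive since ψ/2 ∈ QI, so cos(ψ/2) = 0.9799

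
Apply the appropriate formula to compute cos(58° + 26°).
cos(58° + 26°) = cos 58° cos 26° - sin 58° sin 26° = 0.1045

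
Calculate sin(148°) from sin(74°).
sin(148°) = 2 sin 74° cos 74° = 0.5299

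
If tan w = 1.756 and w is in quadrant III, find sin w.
sin w = -0.869 (using tan²w + 1 = sec²w)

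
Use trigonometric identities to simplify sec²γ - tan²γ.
sec²γ - tan²γ = 1 (using Pythagorean identity)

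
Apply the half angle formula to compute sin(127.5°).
sin(127.5°) = √((1 - cos 255°)/2) = 0.7934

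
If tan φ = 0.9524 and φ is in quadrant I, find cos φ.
cos φ = 0.7241 (using tan²φ + 1 = sec²φ)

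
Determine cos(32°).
cos(32°) = 0.848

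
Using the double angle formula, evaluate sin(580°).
sin(580°) = 2 sin 290° cos 290° = -0.6428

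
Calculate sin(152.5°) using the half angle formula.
sin(152.5°) = √((1 - cos 305°)/2) = 0.4617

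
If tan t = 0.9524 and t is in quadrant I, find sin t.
sin t = 0.6897 (using tan²t + 1 = sec²t)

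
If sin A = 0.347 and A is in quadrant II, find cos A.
cos A = -0.9379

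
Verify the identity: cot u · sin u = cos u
LHS = (cos u/sin u) · sin u = cos u = RHS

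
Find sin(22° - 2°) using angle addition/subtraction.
sin(22° - 2°) = sin 22° cos 2° - cos 22° sin 2° = 0.342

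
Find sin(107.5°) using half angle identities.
sin(107.5°) = √((1 - cos 215°)/2) = 0.9537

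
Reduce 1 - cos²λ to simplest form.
1 - cos²λ = sin²λ (using Pythagorean identity)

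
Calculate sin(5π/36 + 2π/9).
sin(5π/36 + 2π/9) = sin 5π/36 cos 2π/9 + cos 5π/36 sin 2π/9 = 0.9063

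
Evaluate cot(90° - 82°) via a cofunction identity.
cot(90° - 82°) = tan(82°) = 7.115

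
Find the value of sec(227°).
sec(227°) = -1.466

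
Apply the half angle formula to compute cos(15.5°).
cos(15.5°) = √((1 + cos 31°)/2) = 0.9636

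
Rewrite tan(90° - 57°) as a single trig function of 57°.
tan(90° - 57°) = cot(57°)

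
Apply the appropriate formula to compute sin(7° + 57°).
sin(7° + 57°) = sin 7° cos 57° + cos 7° sin 57° = 0.8988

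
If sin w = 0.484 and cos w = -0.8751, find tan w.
tan w = sin w / cos w = -0.5531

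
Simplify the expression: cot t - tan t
cot t - tan t = 2 cot(2t) (using Double angle)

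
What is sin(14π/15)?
sin(14π/15) = 0.2079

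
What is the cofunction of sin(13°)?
sin(13°) = cos(90° - 13°) = cos(77°)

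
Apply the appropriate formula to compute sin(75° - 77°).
sin(75° - 77°) = sin 75° cos 77° - cos 75° sin 77° = -0.0349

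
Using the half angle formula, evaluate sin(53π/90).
sin(53π/90) = √((1 - cos 53π/45)/2) = 0.9613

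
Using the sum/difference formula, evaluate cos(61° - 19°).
cos(61° - 19°) = cos 61° cos 19° + sin 61° sin 19° = 0.7431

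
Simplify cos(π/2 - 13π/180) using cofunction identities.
cos(π/2 - 13π/180) = sin(13π/180)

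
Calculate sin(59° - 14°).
sin(59° - 14°) = sin 59° cos 14° - cos 59° sin 14° = √2/2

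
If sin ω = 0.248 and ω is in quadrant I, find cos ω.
cos ω = 0.9688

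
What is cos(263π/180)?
cos(263π/180) = -0.1219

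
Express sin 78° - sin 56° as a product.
sin 78° - sin 56° = 2 cos(67°) sin(11°)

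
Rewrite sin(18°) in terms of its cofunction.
sin(18°) = cos(90° - 18°) = cos(72°)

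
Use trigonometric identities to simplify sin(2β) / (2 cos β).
sin(2β) / (2 cos β) = sin β (using Double angle)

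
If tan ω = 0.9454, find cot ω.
cot ω = 1/tan ω = 1.058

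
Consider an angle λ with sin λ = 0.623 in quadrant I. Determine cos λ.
cos λ = √(1 - sin²λ) = 0.7822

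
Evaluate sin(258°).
sin(258°) = -0.9781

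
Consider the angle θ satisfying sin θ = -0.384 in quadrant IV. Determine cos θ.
cos θ = √(1 - sin²θ) = 0.9233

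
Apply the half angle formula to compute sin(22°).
sin(22°) = √((1 - cos 44°)/2) = 0.3746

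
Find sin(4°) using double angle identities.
sin(4°) = 2 sin 2° cos 2° = 0.06976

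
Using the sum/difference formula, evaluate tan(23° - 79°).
tan(23° - 79°) = (tan 23° - tan 79°)/(1 + tan 23° tan 79°) = -1.483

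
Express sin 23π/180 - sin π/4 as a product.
sin 23π/180 - sin π/4 = 2 cos(17π/90) sin(-11π/180)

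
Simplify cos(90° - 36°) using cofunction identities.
cos(90° - 36°) = sin(36°)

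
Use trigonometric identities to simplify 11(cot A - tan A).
11(cot A - tan A) = 11(2 cot(2A)) (using Double angle)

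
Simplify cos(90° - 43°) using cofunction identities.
cos(90° - 43°) = sin(43°)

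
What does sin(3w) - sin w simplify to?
sin(3w) - sin w = 2 cos(2w) sin w (using Sum-to-product)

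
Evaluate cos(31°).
cos(31°) = 0.8572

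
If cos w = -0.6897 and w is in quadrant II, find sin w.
sin w = 0.7241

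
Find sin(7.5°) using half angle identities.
sin(7.5°) = √((1 - cos 15°)/2) = 0.1305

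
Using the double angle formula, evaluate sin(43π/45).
sin(43π/45) = 2 sin 43π/90 cos 43π/90 = 0.1392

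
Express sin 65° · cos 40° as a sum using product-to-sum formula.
sin 65° cos 40° = (1/2)[sin(65°+40°) + sin(65°-40°)]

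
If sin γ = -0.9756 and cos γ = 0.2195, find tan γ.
tan γ = sin γ / cos γ = -4.445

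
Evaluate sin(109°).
sin(109°) = 0.9455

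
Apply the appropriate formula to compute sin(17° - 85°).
sin(17° - 85°) = sin 17° cos 85° - cos 17° sin 85° = -0.9272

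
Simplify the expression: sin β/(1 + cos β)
sin β/(1 + cos β) = tan(β/2) (using Half angle)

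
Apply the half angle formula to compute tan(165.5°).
tan(165.5°) = sin 331° / (1 + cos 331°) = -0.2586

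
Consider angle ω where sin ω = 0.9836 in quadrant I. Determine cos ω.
cos ω = √(1 - sin²ω) = 0.1804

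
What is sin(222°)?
sin(222°) = -0.6691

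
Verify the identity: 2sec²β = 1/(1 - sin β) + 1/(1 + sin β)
RHS = [(1 + sin β) + (1 - sin β)] / [(1 - sin β)(1 + sin β)] = 2/(1 - sin²β) = 2/cos²β = 2sec²β = LHS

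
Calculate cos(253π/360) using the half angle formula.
cos(253π/360) = -√((1 + cos 253π/180)/2) = -0.5948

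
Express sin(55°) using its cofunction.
sin(55°) = cos(90° - 55°) = cos(35°)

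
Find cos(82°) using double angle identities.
cos(82°) = cos²41° - sin²41° = 0.1392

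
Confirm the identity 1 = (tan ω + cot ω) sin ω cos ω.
RHS = (sin ω/cos ω + cos ω/sin ω) sin ω cos ω = ((sin²ω + cos²ω)/(sin ω cos ω)) · sin ω cos ω = sin²ω + cos²ω = 1 = LHS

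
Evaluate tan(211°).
tan(211°) = 0.6009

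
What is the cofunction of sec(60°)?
sec(60°) = csc(90° - 60°) = csc(30°)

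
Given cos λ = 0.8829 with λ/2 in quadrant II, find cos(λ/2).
cos(λ/2) = ±√((1 + cos λ)/2); negative since λ/2 ∈ QII, so cos(λ/2) = -0.9703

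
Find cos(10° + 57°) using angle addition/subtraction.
cos(10° + 57°) = cos 10° cos 57° - sin 10° sin 57° = 0.3907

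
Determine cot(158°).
cot(158°) = -2.475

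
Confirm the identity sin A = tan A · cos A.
RHS = (sin A/cos A) · cos A = sin A = LHS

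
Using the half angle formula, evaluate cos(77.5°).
cos(77.5°) = √((1 + cos 155°)/2) = 0.2164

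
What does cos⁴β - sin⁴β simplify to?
cos⁴β - sin⁴β = cos(2β) (using Factoring + double angle)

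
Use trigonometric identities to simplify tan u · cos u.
tan u · cos u = sin u (using Quotient identity)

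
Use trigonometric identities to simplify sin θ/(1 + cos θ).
sin θ/(1 + cos θ) = tan(θ/2) (using Half angle)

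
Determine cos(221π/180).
cos(221π/180) = -0.7547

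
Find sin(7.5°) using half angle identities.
sin(7.5°) = √((1 - cos 15°)/2) = 0.1305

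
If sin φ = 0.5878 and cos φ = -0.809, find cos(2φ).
cos(2φ) = cos²φ - sin²φ = 0.309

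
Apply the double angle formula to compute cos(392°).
cos(392°) = cos²196° - sin²196° = 0.848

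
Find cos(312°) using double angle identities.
cos(312°) = cos²156° - sin²156° = 0.6691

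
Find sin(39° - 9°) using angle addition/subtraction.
sin(39° - 9°) = sin 39° cos 9° - cos 39° sin 9° = 1/2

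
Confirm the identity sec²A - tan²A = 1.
LHS = 1/cos²A - sin²A/cos²A = (1 - sin²A)/cos²A = cos²A/cos²A = 1 = RHS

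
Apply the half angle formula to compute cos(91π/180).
cos(91π/180) = -√((1 + cos 91π/90)/2) = -0.01745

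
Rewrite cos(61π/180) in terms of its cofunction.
cos(61π/180) = sin(π/2 - 61π/180) = sin(29π/180)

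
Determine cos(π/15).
cos(π/15) = 0.9781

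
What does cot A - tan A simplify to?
cot A - tan A = 2 cot(2A) (using Double angle)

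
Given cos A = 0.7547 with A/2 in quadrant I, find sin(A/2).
sin(A/2) = ±√((1 - cos A)/2); positive since A/2 ∈ QI, so sin(A/2) = 0.3502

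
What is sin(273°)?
sin(273°) = -0.9986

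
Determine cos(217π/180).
cos(217π/180) = -0.7986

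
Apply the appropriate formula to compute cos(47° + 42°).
cos(47° + 42°) = cos 47° cos 42° - sin 47° sin 42° = 0.01745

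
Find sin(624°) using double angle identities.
sin(624°) = 2 sin 312° cos 312° = -0.9945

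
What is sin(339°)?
sin(339°) = -0.3584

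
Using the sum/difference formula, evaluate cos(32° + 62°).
cos(32° + 62°) = cos 32° cos 62° - sin 32° sin 62° = -0.06976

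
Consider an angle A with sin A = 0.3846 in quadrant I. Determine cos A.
cos A = √(1 - sin²A) = 0.9231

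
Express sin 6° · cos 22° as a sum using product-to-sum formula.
sin 6° cos 22° = (1/2)[sin(6°+22°) + sin(6°-22°)]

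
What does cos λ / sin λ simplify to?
cos λ / sin λ = cot λ (using Quotient identity)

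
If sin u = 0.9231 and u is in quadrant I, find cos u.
cos u = 0.3846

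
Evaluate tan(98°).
tan(98°) = -7.115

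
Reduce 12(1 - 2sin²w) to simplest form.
12(1 - 2sin²w) = 12(cos(2w)) (using Double angle)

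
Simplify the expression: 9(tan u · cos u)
9(tan u · cos u) = 9(sin u) (using Quotient identity)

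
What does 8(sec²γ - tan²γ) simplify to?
8(sec²γ - tan²γ) = 8 (using Pythagorean identity)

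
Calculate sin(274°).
sin(274°) = -0.9976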